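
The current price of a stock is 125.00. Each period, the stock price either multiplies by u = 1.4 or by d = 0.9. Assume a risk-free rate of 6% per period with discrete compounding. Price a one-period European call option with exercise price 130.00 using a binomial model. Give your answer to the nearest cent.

13.58

Risk-neutral probability p = (1 + 0.06 − 0.9)/(1.4 − 0.9) = 0.1600/0.5000 = 0.3200
Terminal stock prices: S_u = 175, S_d = 112.5
Terminal payoffs (S − K): max(45, 0) = 45, max(-17.5, 0) = 0
Node 0 (S = 125): V_0 = 1/1.06·[0.3200·45.0000 + 0.6800·0.0000] = 13.5849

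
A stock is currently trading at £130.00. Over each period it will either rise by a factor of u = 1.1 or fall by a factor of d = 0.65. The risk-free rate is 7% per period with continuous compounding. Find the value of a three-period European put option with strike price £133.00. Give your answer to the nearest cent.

£4.66

Risk-neutral probability p = (e^0.07 − 0.65)/(1.1 − 0.65) = 0.4225/0.4500 = 0.9389
Terminal stock prices: S_uuu = 173, S_uud = 102.2, S_udd = 60.42, S_ddd = 35.7
Terminal payoffs (K − S): max(-40.03, 0) = 0, max(30.75, 0) = 30.75, max(72.58, 0) = 72.58, max(97.3, 0) = 97.3
Node uu (S = 157.3): V_uu = e^(−0.07)·[0.9389·0.0000 + 0.0611·30.7550] = 1.7519
Node ud (S = 92.95): V_ud = e^(−0.07)·[0.9389·30.7550 + 0.0611·72.5825] = 31.0584
Node dd (S = 54.93): V_dd = e^(−0.07)·[0.9389·72.5825 + 0.0611·97.2987] = 69.0834
Node u (S = 143): V_u = e^(−0.07)·[0.9389·1.7519 + 0.0611·31.0584] = 3.3028
Node d (S = 84.5): V_d = e^(−0.07)·[0.9389·31.0584 + 0.0611·69.0834] = 31.1246
Node 0 (S = 130): V_0 = e^(−0.07)·[0.9389·3.3028 + 0.0611·31.1246] = 4.6643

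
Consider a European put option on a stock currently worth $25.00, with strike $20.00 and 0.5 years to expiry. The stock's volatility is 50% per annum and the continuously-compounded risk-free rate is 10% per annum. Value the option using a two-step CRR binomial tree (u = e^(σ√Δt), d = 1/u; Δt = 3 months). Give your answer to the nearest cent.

$1.21

CRR parameters: u = e^(σ√Δt) = e^(0.5·√0.25) = 1.2840, d = 1/u = 0.7788
Per-period rate: rΔt = 0.1·0.25 = 0.025, so R = e^0.025 = 1.0253
Risk-neutral probability p = (e^0.025 − 0.7788)/(1.2840 − 0.7788) = 0.2465/0.5052 = 0.4879
Terminal stock prices: S_uu = 41.22, S_ud = 25, S_dd = 15.16
Terminal payoffs (K − S): max(-21.22, 0) = 0, max(-5, 0) = 0, max(4.837, 0) = 4.837
Node u (S = 32.1): V_u = e^(−0.025)·[0.4879·0.0000 + 0.5121·0.0000] = 0.0000
Node d (S = 19.47): V_d = e^(−0.025)·[0.4879·0.0000 + 0.5121·4.8367] = 2.4156
Node 0 (S = 25): V_0 = e^(−0.025)·[0.4879·0.0000 + 0.5121·2.4156] = 1.2064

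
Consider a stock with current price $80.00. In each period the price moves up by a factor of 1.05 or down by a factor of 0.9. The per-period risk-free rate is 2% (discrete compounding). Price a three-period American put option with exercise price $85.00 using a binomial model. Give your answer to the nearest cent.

Risk-neutral probability p = (1 + 0.02 − 0.9)/(1.05 − 0.9) = 0.1200/0.1500 = 0.8000
Terminal stock prices: S_uuu = 92.61, S_uud = 79.38, S_udd = 68.04, S_ddd = 58.32
Terminal payoffs (K − S): max(-7.61, 0) = 0, max(5.62, 0) = 5.62, max(16.96, 0) = 16.96, max(26.68, 0) = 26.68
Node uu (S = 88.2): continuation = 1/1.02·[0.8000·0.0000 + 0.2000·5.6200] = 1.1020; exercise value = 0.0000 ≤ continuation, so V_uu = 1.1020
Node ud (S = 75.6): continuation = 1/1.02·[0.8000·5.6200 + 0.2000·16.9600] = 7.7333; exercise value = 9.4000 > continuation, so V_ud = 9.4000 (exercise)
Node dd (S = 64.8): continuation = 1/1.02·[0.8000·16.9600 + 0.2000·26.6800] = 18.5333; exercise value = 20.2000 > continuation, so V_dd = 20.2000 (exercise)
Node u (S = 84): continuation = 1/1.02·[0.8000·1.1020 + 0.2000·9.4000] = 2.7074; exercise value = 1.0000 ≤ continuation, so V_u = 2.7074
Node d (S = 72): continuation = 1/1.02·[0.8000·9.4000 + 0.2000·20.2000] = 11.3333; exercise value = 13.0000 > continuation, so V_d = 13.0000 (exercise)
Node 0 (S = 80): continuation = 1/1.02·[0.8000·2.7074 + 0.2000·13.0000] = 4.6725; exercise value = 5.0000 > continuation, so V_0 = 5.0000 (exercise)

$5.00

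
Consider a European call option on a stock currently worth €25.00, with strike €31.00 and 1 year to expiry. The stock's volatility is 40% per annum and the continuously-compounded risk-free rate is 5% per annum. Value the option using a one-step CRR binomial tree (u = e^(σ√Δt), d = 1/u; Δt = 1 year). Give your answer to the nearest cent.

€2.78

CRR parameters: u = e^(σ√Δt) = e^(0.4·√1) = 1.4918, d = 1/u = 0.6703
Per-period rate: rΔt = 0.05·1 = 0.05, so R = e^0.05 = 1.0513
Risk-neutral probability p = (e^0.05 − 0.6703)/(1.4918 − 0.6703) = 0.3810/0.8215 = 0.4637
Terminal stock prices: S_u = 37.3, S_d = 16.76
Terminal payoffs (S − K): max(6.296, 0) = 6.296, max(-14.24, 0) = 0
Node 0 (S = 25): V_0 = e^(−0.05)·[0.4637·6.2956 + 0.5363·0.0000] = 2.7770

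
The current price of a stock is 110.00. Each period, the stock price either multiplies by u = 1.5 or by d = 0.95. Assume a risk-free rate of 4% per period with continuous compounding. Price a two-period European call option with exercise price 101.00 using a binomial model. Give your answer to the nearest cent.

Risk-neutral probability p = (e^0.04 − 0.95)/(1.5 − 0.95) = 0.0908/0.5500 = 0.1651
Terminal stock prices: S_uu = 247.5, S_ud = 156.8, S_dd = 99.27
Terminal payoffs (S − K): max(146.5, 0) = 146.5, max(55.75, 0) = 55.75, max(-1.725, 0) = 0
Node u (S = 165): V_u = e^(−0.04)·[0.1651·146.5000 + 0.8349·55.7500] = 67.9603
Node d (S = 104.5): V_d = e^(−0.04)·[0.1651·55.7500 + 0.8349·0.0000] = 8.8440
Node 0 (S = 110): V_0 = e^(−0.04)·[0.1651·67.9603 + 0.8349·8.8440] = 17.8752

17.88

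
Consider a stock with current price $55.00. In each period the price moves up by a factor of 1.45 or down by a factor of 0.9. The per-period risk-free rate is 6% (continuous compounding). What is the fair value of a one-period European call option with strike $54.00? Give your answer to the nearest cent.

Risk-neutral probability p = (e^0.06 − 0.9)/(1.45 − 0.9) = 0.1618/0.5500 = 0.2942
Terminal stock prices: S_u = 79.75, S_d = 49.5
Terminal payoffs (S − K): max(25.75, 0) = 25.75, max(-4.5, 0) = 0
Node 0 (S = 55): V_0 = e^(−0.06)·[0.2942·25.7500 + 0.7058·0.0000] = 7.1356

$7.14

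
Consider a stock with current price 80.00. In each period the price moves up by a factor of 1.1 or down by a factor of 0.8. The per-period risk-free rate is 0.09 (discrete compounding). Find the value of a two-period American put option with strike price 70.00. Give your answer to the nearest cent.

Risk-neutral probability p = (1 + 0.09 − 0.8)/(1.1 − 0.8) = 0.2900/0.3000 = 0.9667
Terminal stock prices: S_uu = 96.8, S_ud = 70.4, S_dd = 51.2
Terminal payoffs (K − S): max(-26.8, 0) = 0, max(-0.4, 0) = 0, max(18.8, 0) = 18.8
Node u (S = 88): continuation = 1/1.09·[0.9667·0.0000 + 0.0333·0.0000] = 0.0000; exercise value = 0.0000 ≤ continuation, so V_u = 0.0000
Node d (S = 64): continuation = 1/1.09·[0.9667·0.0000 + 0.0333·18.8000] = 0.5749; exercise value = 6.0000 > continuation, so V_d = 6.0000 (exercise)
Node 0 (S = 80): continuation = 1/1.09·[0.9667·0.0000 + 0.0333·6.0000] = 0.1835; exercise value = 0.0000 ≤ continuation, so V_0 = 0.1835

0.18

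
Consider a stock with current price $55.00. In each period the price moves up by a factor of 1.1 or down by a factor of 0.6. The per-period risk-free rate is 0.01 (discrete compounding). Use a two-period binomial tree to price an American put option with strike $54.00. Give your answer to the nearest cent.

Risk-neutral probability p = (1 + 0.01 − 0.6)/(1.1 − 0.6) = 0.4100/0.5000 = 0.8200
Terminal stock prices: S_uu = 66.55, S_ud = 36.3, S_dd = 19.8
Terminal payoffs (K − S): max(-12.55, 0) = 0, max(17.7, 0) = 17.7, max(34.2, 0) = 34.2
Node u (S = 60.5): continuation = 1/1.01·[0.8200·0.0000 + 0.1800·17.7000] = 3.1545; exercise value = 0.0000 ≤ continuation, so V_u = 3.1545
Node d (S = 33): continuation = 1/1.01·[0.8200·17.7000 + 0.1800·34.2000] = 20.4653; exercise value = 21.0000 > continuation, so V_d = 21.0000 (exercise)
Node 0 (S = 55): continuation = 1/1.01·[0.8200·3.1545 + 0.1800·21.0000] = 6.3036; exercise value = 0.0000 ≤ continuation, so V_0 = 6.3036

$6.30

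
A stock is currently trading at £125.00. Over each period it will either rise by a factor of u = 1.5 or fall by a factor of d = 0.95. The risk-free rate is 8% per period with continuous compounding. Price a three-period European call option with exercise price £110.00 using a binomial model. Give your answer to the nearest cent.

£39.44

Risk-neutral probability p = (e^0.08 − 0.95)/(1.5 − 0.95) = 0.1333/0.5500 = 0.2423
Terminal stock prices: S_uuu = 421.9, S_uud = 267.2, S_udd = 169.2, S_ddd = 107.2
Terminal payoffs (S − K): max(311.9, 0) = 311.9, max(157.2, 0) = 157.2, max(59.22, 0) = 59.22, max(-2.828, 0) = 0
Node uu (S = 281.2): V_uu = e^(−0.08)·[0.2423·311.8750 + 0.7577·157.1875] = 179.7072
Node ud (S = 178.1): V_ud = e^(−0.08)·[0.2423·157.1875 + 0.7577·59.2188] = 76.5822
Node dd (S = 112.8): V_dd = e^(−0.08)·[0.2423·59.2188 + 0.7577·0.0000] = 13.2477
Node u (S = 187.5): V_u = e^(−0.08)·[0.2423·179.7072 + 0.7577·76.5822] = 93.7642
Node d (S = 118.8): V_d = e^(−0.08)·[0.2423·76.5822 + 0.7577·13.2477] = 26.3976
Node 0 (S = 125): V_0 = e^(−0.08)·[0.2423·93.7642 + 0.7577·26.3976] = 39.4385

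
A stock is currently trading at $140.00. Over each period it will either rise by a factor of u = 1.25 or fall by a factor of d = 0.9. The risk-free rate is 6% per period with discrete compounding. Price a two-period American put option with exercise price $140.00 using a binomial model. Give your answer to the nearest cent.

$7.17

Risk-neutral probability p = (1 + 0.06 − 0.9)/(1.25 − 0.9) = 0.1600/0.3500 = 0.4571
Terminal stock prices: S_uu = 218.8, S_ud = 157.5, S_dd = 113.4
Terminal payoffs (K − S): max(-78.75, 0) = 0, max(-17.5, 0) = 0, max(26.6, 0) = 26.6
Node u (S = 175): continuation = 1/1.06·[0.4571·0.0000 + 0.5429·0.0000] = 0.0000; exercise value = 0.0000 ≤ continuation, so V_u = 0.0000
Node d (S = 126): continuation = 1/1.06·[0.4571·0.0000 + 0.5429·26.6000] = 13.6226; exercise value = 14.0000 > continuation, so V_d = 14.0000 (exercise)
Node 0 (S = 140): continuation = 1/1.06·[0.4571·0.0000 + 0.5429·14.0000] = 7.1698; exercise value = 0.0000 ≤ continuation, so V_0 = 7.1698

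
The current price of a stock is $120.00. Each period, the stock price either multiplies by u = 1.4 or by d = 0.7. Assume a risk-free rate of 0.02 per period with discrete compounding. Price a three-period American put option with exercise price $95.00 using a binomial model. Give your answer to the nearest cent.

Risk-neutral probability p = (1 + 0.02 − 0.7)/(1.4 − 0.7) = 0.3200/0.7000 = 0.4571
Terminal stock prices: S_uuu = 329.3, S_uud = 164.6, S_udd = 82.32, S_ddd = 41.16
Terminal payoffs (K − S): max(-234.3, 0) = 0, max(-69.64, 0) = 0, max(12.68, 0) = 12.68, max(53.84, 0) = 53.84
Node uu (S = 235.2): continuation = 1/1.02·[0.4571·0.0000 + 0.5429·0.0000] = 0.0000; exercise value = 0.0000 ≤ continuation, so V_uu = 0.0000
Node ud (S = 117.6): continuation = 1/1.02·[0.4571·0.0000 + 0.5429·12.6800] = 6.7485; exercise value = 0.0000 ≤ continuation, so V_ud = 6.7485
Node dd (S = 58.8): continuation = 1/1.02·[0.4571·12.6800 + 0.5429·53.8400] = 34.3373; exercise value = 36.2000 > continuation, so V_dd = 36.2000 (exercise)
Node u (S = 168): continuation = 1/1.02·[0.4571·0.0000 + 0.5429·6.7485] = 3.5916; exercise value = 0.0000 ≤ continuation, so V_u = 3.5916
Node d (S = 84): continuation = 1/1.02·[0.4571·6.7485 + 0.5429·36.2000] = 22.2906; exercise value = 11.0000 ≤ continuation, so V_d = 22.2906
Node 0 (S = 120): continuation = 1/1.02·[0.4571·3.5916 + 0.5429·22.2906] = 13.4730; exercise value = 0.0000 ≤ continuation, so V_0 = 13.4730

$13.47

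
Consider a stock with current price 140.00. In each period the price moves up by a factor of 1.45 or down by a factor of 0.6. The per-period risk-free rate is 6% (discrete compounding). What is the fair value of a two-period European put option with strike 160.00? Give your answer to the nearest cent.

37.42

Risk-neutral probability p = (1 + 0.06 − 0.6)/(1.45 − 0.6) = 0.4600/0.8500 = 0.5412
Terminal stock prices: S_uu = 294.4, S_ud = 121.8, S_dd = 50.4
Terminal payoffs (K − S): max(-134.4, 0) = 0, max(38.2, 0) = 38.2, max(109.6, 0) = 109.6
Node u (S = 203): V_u = 1/1.06·[0.5412·0.0000 + 0.4588·38.2000] = 16.5350
Node d (S = 84): V_d = 1/1.06·[0.5412·38.2000 + 0.4588·109.6000] = 66.9434
Node 0 (S = 140): V_0 = 1/1.06·[0.5412·16.5350 + 0.4588·66.9434] = 37.4184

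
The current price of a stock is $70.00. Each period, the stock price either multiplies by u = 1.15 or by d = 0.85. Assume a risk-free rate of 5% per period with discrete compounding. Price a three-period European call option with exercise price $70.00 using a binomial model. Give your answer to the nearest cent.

$12.67

Risk-neutral probability p = (1 + 0.05 − 0.85)/(1.15 − 0.85) = 0.2000/0.3000 = 0.6667
Terminal stock prices: S_uuu = 106.5, S_uud = 78.69, S_udd = 58.16, S_ddd = 42.99
Terminal payoffs (S − K): max(36.46, 0) = 36.46, max(8.689, 0) = 8.689, max(-11.84, 0) = 0, max(-27.01, 0) = 0
Node uu (S = 92.57): V_uu = 1/1.05·[0.6667·36.4612 + 0.3333·8.6887] = 25.9083
Node ud (S = 68.42): V_ud = 1/1.05·[0.6667·8.6887 + 0.3333·0.0000] = 5.5167
Node dd (S = 50.57): V_dd = 1/1.05·[0.6667·0.0000 + 0.3333·0.0000] = 0.0000
Node u (S = 80.5): V_u = 1/1.05·[0.6667·25.9083 + 0.3333·5.5167] = 18.2011
Node d (S = 59.5): V_d = 1/1.05·[0.6667·5.5167 + 0.3333·0.0000] = 3.5026
Node 0 (S = 70): V_0 = 1/1.05·[0.6667·18.2011 + 0.3333·3.5026] = 12.6682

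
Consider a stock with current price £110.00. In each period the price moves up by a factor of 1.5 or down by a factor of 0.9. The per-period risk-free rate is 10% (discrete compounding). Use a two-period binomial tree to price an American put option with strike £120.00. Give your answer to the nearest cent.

£12.73

Risk-neutral probability p = (1 + 0.1 − 0.9)/(1.5 − 0.9) = 0.2000/0.6000 = 0.3333
Terminal stock prices: S_uu = 247.5, S_ud = 148.5, S_dd = 89.1
Terminal payoffs (K − S): max(-127.5, 0) = 0, max(-28.5, 0) = 0, max(30.9, 0) = 30.9
Node u (S = 165): continuation = 1/1.1·[0.3333·0.0000 + 0.6667·0.0000] = 0.0000; exercise value = 0.0000 ≤ continuation, so V_u = 0.0000
Node d (S = 99): continuation = 1/1.1·[0.3333·0.0000 + 0.6667·30.9000] = 18.7273; exercise value = 21.0000 > continuation, so V_d = 21.0000 (exercise)
Node 0 (S = 110): continuation = 1/1.1·[0.3333·0.0000 + 0.6667·21.0000] = 12.7273; exercise value = 10.0000 ≤ continuation, so V_0 = 12.7273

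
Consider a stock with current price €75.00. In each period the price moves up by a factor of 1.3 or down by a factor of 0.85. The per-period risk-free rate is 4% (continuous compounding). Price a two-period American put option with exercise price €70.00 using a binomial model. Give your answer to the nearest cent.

Risk-neutral probability p = (e^0.04 − 0.85)/(1.3 − 0.85) = 0.1908/0.4500 = 0.4240
Terminal stock prices: S_uu = 126.8, S_ud = 82.88, S_dd = 54.19
Terminal payoffs (K − S): max(-56.75, 0) = 0, max(-12.88, 0) = 0, max(15.81, 0) = 15.81
Node u (S = 97.5): continuation = e^(−0.04)·[0.4240·0.0000 + 0.5760·0.0000] = 0.0000; exercise value = 0.0000 ≤ continuation, so V_u = 0.0000
Node d (S = 63.75): continuation = e^(−0.04)·[0.4240·0.0000 + 0.5760·15.8125] = 8.7505; exercise value = 6.2500 ≤ continuation, so V_d = 8.7505
Node 0 (S = 75): continuation = e^(−0.04)·[0.4240·0.0000 + 0.5760·8.7505] = 4.8425; exercise value = 0.0000 ≤ continuation, so V_0 = 4.8425

€4.84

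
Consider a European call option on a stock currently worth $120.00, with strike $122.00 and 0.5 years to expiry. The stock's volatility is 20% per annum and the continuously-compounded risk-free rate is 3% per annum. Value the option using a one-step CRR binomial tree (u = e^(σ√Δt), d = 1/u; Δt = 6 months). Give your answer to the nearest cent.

CRR parameters: u = e^(σ√Δt) = e^(0.2·√0.5) = 1.1519, d = 1/u = 0.8681
Per-period rate: rΔt = 0.03·0.5 = 0.015, so R = e^0.015 = 1.0151
Risk-neutral probability p = (e^0.015 − 0.8681)/(1.1519 − 0.8681) = 0.1470/0.2838 = 0.5180
Terminal stock prices: S_u = 138.2, S_d = 104.2
Terminal payoffs (S − K): max(16.23, 0) = 16.23, max(-17.83, 0) = 0
Node 0 (S = 120): V_0 = e^(−0.015)·[0.5180·16.2292 + 0.4820·0.0000] = 8.2809

$8.28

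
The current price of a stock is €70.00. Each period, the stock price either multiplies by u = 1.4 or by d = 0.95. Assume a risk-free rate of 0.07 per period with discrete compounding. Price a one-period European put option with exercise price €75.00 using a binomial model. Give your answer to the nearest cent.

€5.83

Risk-neutral probability p = (1 + 0.07 − 0.95)/(1.4 − 0.95) = 0.1200/0.4500 = 0.2667
Terminal stock prices: S_u = 98, S_d = 66.5
Terminal payoffs (K − S): max(-23, 0) = 0, max(8.5, 0) = 8.5
Node 0 (S = 70): V_0 = 1/1.07·[0.2667·0.0000 + 0.7333·8.5000] = 5.8255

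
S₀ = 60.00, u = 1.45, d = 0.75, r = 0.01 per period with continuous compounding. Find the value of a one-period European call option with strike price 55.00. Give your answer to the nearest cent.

11.77

Risk-neutral probability p = (e^0.01 − 0.75)/(1.45 − 0.75) = 0.2601/0.7000 = 0.3715
Terminal stock prices: S_u = 87, S_d = 45
Terminal payoffs (S − K): max(32, 0) = 32, max(-10, 0) = 0
Node 0 (S = 60): V_0 = e^(−0.01)·[0.3715·32.0000 + 0.6285·0.0000] = 11.7697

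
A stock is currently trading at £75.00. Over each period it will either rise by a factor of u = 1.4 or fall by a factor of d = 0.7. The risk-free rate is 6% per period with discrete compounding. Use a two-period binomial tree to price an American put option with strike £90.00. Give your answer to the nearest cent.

Risk-neutral probability p = (1 + 0.06 − 0.7)/(1.4 − 0.7) = 0.3600/0.7000 = 0.5143
Terminal stock prices: S_uu = 147, S_ud = 73.5, S_dd = 36.75
Terminal payoffs (K − S): max(-57, 0) = 0, max(16.5, 0) = 16.5, max(53.25, 0) = 53.25
Node u (S = 105): continuation = 1/1.06·[0.5143·0.0000 + 0.4857·16.5000] = 7.5606; exercise value = 0.0000 ≤ continuation, so V_u = 7.5606
Node d (S = 52.5): continuation = 1/1.06·[0.5143·16.5000 + 0.4857·53.2500] = 32.4057; exercise value = 37.5000 > continuation, so V_d = 37.5000 (exercise)
Node 0 (S = 75): continuation = 1/1.06·[0.5143·7.5606 + 0.4857·37.5000] = 20.8515; exercise value = 15.0000 ≤ continuation, so V_0 = 20.8515

£20.85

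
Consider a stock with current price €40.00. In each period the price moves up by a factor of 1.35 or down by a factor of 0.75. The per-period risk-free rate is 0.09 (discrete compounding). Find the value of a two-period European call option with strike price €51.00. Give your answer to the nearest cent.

Risk-neutral probability p = (1 + 0.09 − 0.75)/(1.35 − 0.75) = 0.3400/0.6000 = 0.5667
Terminal stock prices: S_uu = 72.9, S_ud = 40.5, S_dd = 22.5
Terminal payoffs (S − K): max(21.9, 0) = 21.9, max(-10.5, 0) = 0, max(-28.5, 0) = 0
Node u (S = 54): V_u = 1/1.09·[0.5667·21.9000 + 0.4333·0.0000] = 11.3853
Node d (S = 30): V_d = 1/1.09·[0.5667·0.0000 + 0.4333·0.0000] = 0.0000
Node 0 (S = 40): V_0 = 1/1.09·[0.5667·11.3853 + 0.4333·0.0000] = 5.9190

€5.92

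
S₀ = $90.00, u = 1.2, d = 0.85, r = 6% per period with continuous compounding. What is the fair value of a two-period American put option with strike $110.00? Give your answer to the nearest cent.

Risk-neutral probability p = (e^0.06 − 0.85)/(1.2 − 0.85) = 0.2118/0.3500 = 0.6052
Terminal stock prices: S_uu = 129.6, S_ud = 91.8, S_dd = 65.02
Terminal payoffs (K − S): max(-19.6, 0) = 0, max(18.2, 0) = 18.2, max(44.98, 0) = 44.98
Node u (S = 108): continuation = e^(−0.06)·[0.6052·0.0000 + 0.3948·18.2000] = 6.7661; exercise value = 2.0000 ≤ continuation, so V_u = 6.7661
Node d (S = 76.5): continuation = e^(−0.06)·[0.6052·18.2000 + 0.3948·44.9750] = 27.0941; exercise value = 33.5000 > continuation, so V_d = 33.5000 (exercise)
Node 0 (S = 90): continuation = e^(−0.06)·[0.6052·6.7661 + 0.3948·33.5000] = 16.3108; exercise value = 20.0000 > continuation, so V_0 = 20.0000 (exercise)

$20.00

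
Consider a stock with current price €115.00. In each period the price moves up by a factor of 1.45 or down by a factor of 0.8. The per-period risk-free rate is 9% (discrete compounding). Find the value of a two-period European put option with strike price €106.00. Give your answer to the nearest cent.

€8.37

Risk-neutral probability p = (1 + 0.09 − 0.8)/(1.45 − 0.8) = 0.2900/0.6500 = 0.4462
Terminal stock prices: S_uu = 241.8, S_ud = 133.4, S_dd = 73.6
Terminal payoffs (K − S): max(-135.8, 0) = 0, max(-27.4, 0) = 0, max(32.4, 0) = 32.4
Node u (S = 166.8): V_u = 1/1.09·[0.4462·0.0000 + 0.5538·0.0000] = 0.0000
Node d (S = 92): V_d = 1/1.09·[0.4462·0.0000 + 0.5538·32.4000] = 16.4629
Node 0 (S = 115): V_0 = 1/1.09·[0.4462·0.0000 + 0.5538·16.4629] = 8.3651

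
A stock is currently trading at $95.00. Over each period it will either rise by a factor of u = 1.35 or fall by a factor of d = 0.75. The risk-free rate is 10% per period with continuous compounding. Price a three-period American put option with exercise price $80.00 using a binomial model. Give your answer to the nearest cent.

$4.77

Risk-neutral probability p = (e^0.1 − 0.75)/(1.35 − 0.75) = 0.3552/0.6000 = 0.5920
Terminal stock prices: S_uuu = 233.7, S_uud = 129.9, S_udd = 72.14, S_ddd = 40.08
Terminal payoffs (K − S): max(-153.7, 0) = 0, max(-49.85, 0) = 0, max(7.859, 0) = 7.859, max(39.92, 0) = 39.92
Node uu (S = 173.1): continuation = e^(−0.1)·[0.5920·0.0000 + 0.4080·0.0000] = 0.0000; exercise value = 0.0000 ≤ continuation, so V_uu = 0.0000
Node ud (S = 96.19): continuation = e^(−0.1)·[0.5920·0.0000 + 0.4080·7.8594] = 2.9018; exercise value = 0.0000 ≤ continuation, so V_ud = 2.9018
Node dd (S = 53.44): continuation = e^(−0.1)·[0.5920·7.8594 + 0.4080·39.9219] = 18.9495; exercise value = 26.5625 > continuation, so V_dd = 26.5625 (exercise)
Node u (S = 128.2): continuation = e^(−0.1)·[0.5920·0.0000 + 0.4080·2.9018] = 1.0714; exercise value = 0.0000 ≤ continuation, so V_u = 1.0714
Node d (S = 71.25): continuation = e^(−0.1)·[0.5920·2.9018 + 0.4080·26.5625] = 11.3616; exercise value = 8.7500 ≤ continuation, so V_d = 11.3616
Node 0 (S = 95): continuation = e^(−0.1)·[0.5920·1.0714 + 0.4080·11.3616] = 4.7688; exercise value = 0.0000 ≤ continuation, so V_0 = 4.7688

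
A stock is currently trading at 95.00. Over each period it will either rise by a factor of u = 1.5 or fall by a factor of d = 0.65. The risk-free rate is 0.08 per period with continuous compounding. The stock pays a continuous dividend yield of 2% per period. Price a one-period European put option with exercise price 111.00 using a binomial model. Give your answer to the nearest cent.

23.44

Per-period risk-free factor R = e^0.08 = 1.0833; dividend-adjusted growth = e^(0.08−0.02) = 1.0618.
Risk-neutral probability p = (1.0618 − 0.65)/(1.5 − 0.65) = 0.4118/0.8500 = 0.4845
Terminal stock prices: S_u = 142.5, S_d = 61.75
Terminal payoffs (K − S): max(-31.5, 0) = 0, max(49.25, 0) = 49.25
Node 0 (S = 95): V_0 = e^(−0.08)·[0.4845·0.0000 + 0.5155·49.2500] = 23.4358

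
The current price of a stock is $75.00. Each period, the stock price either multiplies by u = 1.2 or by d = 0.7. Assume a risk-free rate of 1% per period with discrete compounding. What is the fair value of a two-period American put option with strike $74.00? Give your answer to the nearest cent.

$10.63

Risk-neutral probability p = (1 + 0.01 − 0.7)/(1.2 − 0.7) = 0.3100/0.5000 = 0.6200
Terminal stock prices: S_uu = 108, S_ud = 63, S_dd = 36.75
Terminal payoffs (K − S): max(-34, 0) = 0, max(11, 0) = 11, max(37.25, 0) = 37.25
Node u (S = 90): continuation = 1/1.01·[0.6200·0.0000 + 0.3800·11.0000] = 4.1386; exercise value = 0.0000 ≤ continuation, so V_u = 4.1386
Node d (S = 52.5): continuation = 1/1.01·[0.6200·11.0000 + 0.3800·37.2500] = 20.7673; exercise value = 21.5000 > continuation, so V_d = 21.5000 (exercise)
Node 0 (S = 75): continuation = 1/1.01·[0.6200·4.1386 + 0.3800·21.5000] = 10.6296; exercise value = 0.0000 ≤ continuation, so V_0 = 10.6296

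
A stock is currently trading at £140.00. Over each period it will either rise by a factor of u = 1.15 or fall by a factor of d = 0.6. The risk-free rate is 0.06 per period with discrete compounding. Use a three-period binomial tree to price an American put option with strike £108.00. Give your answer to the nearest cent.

Risk-neutral probability p = (1 + 0.06 − 0.6)/(1.15 − 0.6) = 0.4600/0.5500 = 0.8364
Terminal stock prices: S_uuu = 212.9, S_uud = 111.1, S_udd = 57.96, S_ddd = 30.24
Terminal payoffs (K − S): max(-104.9, 0) = 0, max(-3.09, 0) = 0, max(50.04, 0) = 50.04, max(77.76, 0) = 77.76
Node uu (S = 185.1): continuation = 1/1.06·[0.8364·0.0000 + 0.1636·0.0000] = 0.0000; exercise value = 0.0000 ≤ continuation, so V_uu = 0.0000
Node ud (S = 96.6): continuation = 1/1.06·[0.8364·0.0000 + 0.1636·50.0400] = 7.7249; exercise value = 11.4000 > continuation, so V_ud = 11.4000 (exercise)
Node dd (S = 50.4): continuation = 1/1.06·[0.8364·50.0400 + 0.1636·77.7600] = 51.4868; exercise value = 57.6000 > continuation, so V_dd = 57.6000 (exercise)
Node u (S = 161): continuation = 1/1.06·[0.8364·0.0000 + 0.1636·11.4000] = 1.7599; exercise value = 0.0000 ≤ continuation, so V_u = 1.7599
Node d (S = 84): continuation = 1/1.06·[0.8364·11.4000 + 0.1636·57.6000] = 17.8868; exercise value = 24.0000 > continuation, so V_d = 24.0000 (exercise)
Node 0 (S = 140): continuation = 1/1.06·[0.8364·1.7599 + 0.1636·24.0000] = 5.0935; exercise value = 0.0000 ≤ continuation, so V_0 = 5.0935

£5.09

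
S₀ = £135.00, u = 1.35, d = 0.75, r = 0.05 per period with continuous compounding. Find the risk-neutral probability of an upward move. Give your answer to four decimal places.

p = 0.5021

Risk-neutral probability p = (e^0.05 − 0.75)/(1.35 − 0.75) = 0.3013/0.6000 = 0.5021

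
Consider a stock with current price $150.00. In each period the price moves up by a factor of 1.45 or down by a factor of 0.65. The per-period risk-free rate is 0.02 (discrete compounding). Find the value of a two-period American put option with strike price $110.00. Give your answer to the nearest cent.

Risk-neutral probability p = (1 + 0.02 − 0.65)/(1.45 − 0.65) = 0.3700/0.8000 = 0.4625
Terminal stock prices: S_uu = 315.4, S_ud = 141.4, S_dd = 63.38
Terminal payoffs (K − S): max(-205.4, 0) = 0, max(-31.38, 0) = 0, max(46.62, 0) = 46.62
Node u (S = 217.5): continuation = 1/1.02·[0.4625·0.0000 + 0.5375·0.0000] = 0.0000; exercise value = 0.0000 ≤ continuation, so V_u = 0.0000
Node d (S = 97.5): continuation = 1/1.02·[0.4625·0.0000 + 0.5375·46.6250] = 24.5695; exercise value = 12.5000 ≤ continuation, so V_d = 24.5695
Node 0 (S = 150): continuation = 1/1.02·[0.4625·0.0000 + 0.5375·24.5695] = 12.9472; exercise value = 0.0000 ≤ continuation, so V_0 = 12.9472

$12.95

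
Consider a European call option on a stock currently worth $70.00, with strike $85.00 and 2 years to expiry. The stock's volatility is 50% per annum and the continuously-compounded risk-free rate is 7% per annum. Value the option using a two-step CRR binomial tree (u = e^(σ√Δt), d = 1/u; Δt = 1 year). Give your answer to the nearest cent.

$18.30

CRR parameters: u = e^(σ√Δt) = e^(0.5·√1) = 1.6487, d = 1/u = 0.6065
Per-period rate: rΔt = 0.07·1 = 0.07, so R = e^0.07 = 1.0725
Risk-neutral probability p = (e^0.07 − 0.6065)/(1.6487 − 0.6065) = 0.4660/1.0422 = 0.4471
Terminal stock prices: S_uu = 190.3, S_ud = 70, S_dd = 25.75
Terminal payoffs (S − K): max(105.3, 0) = 105.3, max(-15, 0) = 0, max(-59.25, 0) = 0
Node u (S = 115.4): V_u = e^(−0.07)·[0.4471·105.2797 + 0.5529·0.0000] = 43.8896
Node d (S = 42.46): V_d = e^(−0.07)·[0.4471·0.0000 + 0.5529·0.0000] = 0.0000
Node 0 (S = 70): V_0 = e^(−0.07)·[0.4471·43.8896 + 0.5529·0.0000] = 18.2970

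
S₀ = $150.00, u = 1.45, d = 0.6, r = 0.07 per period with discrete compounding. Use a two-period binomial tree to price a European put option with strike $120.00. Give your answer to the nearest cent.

Risk-neutral probability p = (1 + 0.07 − 0.6)/(1.45 − 0.6) = 0.4700/0.8500 = 0.5529
Terminal stock prices: S_uu = 315.4, S_ud = 130.5, S_dd = 54
Terminal payoffs (K − S): max(-195.4, 0) = 0, max(-10.5, 0) = 0, max(66, 0) = 66
Node u (S = 217.5): V_u = 1/1.07·[0.5529·0.0000 + 0.4471·0.0000] = 0.0000
Node d (S = 90): V_d = 1/1.07·[0.5529·0.0000 + 0.4471·66.0000] = 27.5756
Node 0 (S = 150): V_0 = 1/1.07·[0.5529·0.0000 + 0.4471·27.5756] = 11.5214

$11.52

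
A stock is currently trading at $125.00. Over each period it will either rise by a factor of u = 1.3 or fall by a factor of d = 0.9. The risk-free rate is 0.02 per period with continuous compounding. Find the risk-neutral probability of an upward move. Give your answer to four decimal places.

Risk-neutral probability p = (e^0.02 − 0.9)/(1.3 − 0.9) = 0.1202/0.4000 = 0.3005

p = 0.3005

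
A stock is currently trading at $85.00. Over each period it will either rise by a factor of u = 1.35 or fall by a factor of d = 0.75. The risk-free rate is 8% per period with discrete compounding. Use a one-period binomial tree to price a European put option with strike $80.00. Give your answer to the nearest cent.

$6.77

Risk-neutral probability p = (1 + 0.08 − 0.75)/(1.35 − 0.75) = 0.3300/0.6000 = 0.5500
Terminal stock prices: S_u = 114.8, S_d = 63.75
Terminal payoffs (K − S): max(-34.75, 0) = 0, max(16.25, 0) = 16.25
Node 0 (S = 85): V_0 = 1/1.08·[0.5500·0.0000 + 0.4500·16.2500] = 6.7708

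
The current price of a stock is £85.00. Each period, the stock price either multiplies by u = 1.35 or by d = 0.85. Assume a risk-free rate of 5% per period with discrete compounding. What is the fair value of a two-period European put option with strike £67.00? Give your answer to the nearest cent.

£1.82

Risk-neutral probability p = (1 + 0.05 − 0.85)/(1.35 − 0.85) = 0.2000/0.5000 = 0.4000
Terminal stock prices: S_uu = 154.9, S_ud = 97.54, S_dd = 61.41
Terminal payoffs (K − S): max(-87.91, 0) = 0, max(-30.54, 0) = 0, max(5.588, 0) = 5.588
Node u (S = 114.8): V_u = 1/1.05·[0.4000·0.0000 + 0.6000·0.0000] = 0.0000
Node d (S = 72.25): V_d = 1/1.05·[0.4000·0.0000 + 0.6000·5.5875] = 3.1929
Node 0 (S = 85): V_0 = 1/1.05·[0.4000·0.0000 + 0.6000·3.1929] = 1.8245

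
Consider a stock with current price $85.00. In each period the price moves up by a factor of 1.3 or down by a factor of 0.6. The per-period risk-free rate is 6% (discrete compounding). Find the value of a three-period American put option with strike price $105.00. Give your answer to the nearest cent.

Risk-neutral probability p = (1 + 0.06 − 0.6)/(1.3 − 0.6) = 0.4600/0.7000 = 0.6571
Terminal stock prices: S_uuu = 186.7, S_uud = 86.19, S_udd = 39.78, S_ddd = 18.36
Terminal payoffs (K − S): max(-81.75, 0) = 0, max(18.81, 0) = 18.81, max(65.22, 0) = 65.22, max(86.64, 0) = 86.64
Node uu (S = 143.7): continuation = 1/1.06·[0.6571·0.0000 + 0.3429·18.8100] = 6.0841; exercise value = 0.0000 ≤ continuation, so V_uu = 6.0841
Node ud (S = 66.3): continuation = 1/1.06·[0.6571·18.8100 + 0.3429·65.2200] = 32.7566; exercise value = 38.7000 > continuation, so V_ud = 38.7000 (exercise)
Node dd (S = 30.6): continuation = 1/1.06·[0.6571·65.2200 + 0.3429·86.6400] = 68.4566; exercise value = 74.4000 > continuation, so V_dd = 74.4000 (exercise)
Node u (S = 110.5): continuation = 1/1.06·[0.6571·6.0841 + 0.3429·38.7000] = 16.2893; exercise value = 0.0000 ≤ continuation, so V_u = 16.2893
Node d (S = 51): continuation = 1/1.06·[0.6571·38.7000 + 0.3429·74.4000] = 48.0566; exercise value = 54.0000 > continuation, so V_d = 54.0000 (exercise)
Node 0 (S = 85): continuation = 1/1.06·[0.6571·16.2893 + 0.3429·54.0000] = 27.5648; exercise value = 20.0000 ≤ continuation, so V_0 = 27.5648

$27.56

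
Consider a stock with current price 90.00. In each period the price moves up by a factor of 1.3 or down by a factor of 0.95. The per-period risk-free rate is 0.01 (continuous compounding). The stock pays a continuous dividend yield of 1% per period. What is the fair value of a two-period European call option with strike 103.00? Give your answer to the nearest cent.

2.94

Per-period risk-free factor R = e^0.01 = 1.0101; dividend-adjusted growth = e^(0.01−0.01) = 1.0000.
Risk-neutral probability p = (1.0000 − 0.95)/(1.3 − 0.95) = 0.0500/0.3500 = 0.1429
Terminal stock prices: S_uu = 152.1, S_ud = 111.1, S_dd = 81.22
Terminal payoffs (S − K): max(49.1, 0) = 49.1, max(8.15, 0) = 8.15, max(-21.78, 0) = 0
Node u (S = 117): V_u = e^(−0.01)·[0.1429·49.1000 + 0.8571·8.1500] = 13.8607
Node d (S = 85.5): V_d = e^(−0.01)·[0.1429·8.1500 + 0.8571·0.0000] = 1.1527
Node 0 (S = 90): V_0 = e^(−0.01)·[0.1429·13.8607 + 0.8571·1.1527] = 2.9386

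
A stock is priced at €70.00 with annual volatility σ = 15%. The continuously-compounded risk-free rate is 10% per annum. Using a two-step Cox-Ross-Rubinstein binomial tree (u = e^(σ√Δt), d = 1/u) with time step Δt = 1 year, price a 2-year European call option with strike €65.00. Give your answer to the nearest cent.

€17.16

CRR parameters: u = e^(σ√Δt) = e^(0.15·√1) = 1.1618, d = 1/u = 0.8607
Per-period rate: rΔt = 0.1·1 = 0.1, so R = e^0.1 = 1.1052
Risk-neutral probability p = (e^0.1 − 0.8607)/(1.1618 − 0.8607) = 0.2445/0.3011 = 0.8118
Terminal stock prices: S_uu = 94.49, S_ud = 70, S_dd = 51.86
Terminal payoffs (S − K): max(29.49, 0) = 29.49, max(5, 0) = 5, max(-13.14, 0) = 0
Node u (S = 81.33): V_u = e^(−0.1)·[0.8118·29.4901 + 0.1882·5.0000] = 22.5140
Node d (S = 60.25): V_d = e^(−0.1)·[0.8118·5.0000 + 0.1882·0.0000] = 3.6729
Node 0 (S = 70): V_0 = e^(−0.1)·[0.8118·22.5140 + 0.1882·3.6729] = 17.1635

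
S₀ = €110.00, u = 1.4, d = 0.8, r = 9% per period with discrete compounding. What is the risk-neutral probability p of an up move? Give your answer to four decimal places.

p = 0.4833

Risk-neutral probability p = (1 + 0.09 − 0.8)/(1.4 − 0.8) = 0.2900/0.6000 = 0.4833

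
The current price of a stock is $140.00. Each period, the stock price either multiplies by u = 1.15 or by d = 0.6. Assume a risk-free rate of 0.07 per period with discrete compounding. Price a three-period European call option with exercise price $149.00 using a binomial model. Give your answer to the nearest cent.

Risk-neutral probability p = (1 + 0.07 − 0.6)/(1.15 − 0.6) = 0.4700/0.5500 = 0.8545
Terminal stock prices: S_uuu = 212.9, S_uud = 111.1, S_udd = 57.96, S_ddd = 30.24
Terminal payoffs (S − K): max(63.92, 0) = 63.92, max(-37.91, 0) = 0, max(-91.04, 0) = 0, max(-118.8, 0) = 0
Node uu (S = 185.1): V_uu = 1/1.07·[0.8545·63.9225 + 0.1455·0.0000] = 51.0511
Node ud (S = 96.6): V_ud = 1/1.07·[0.8545·0.0000 + 0.1455·0.0000] = 0.0000
Node dd (S = 50.4): V_dd = 1/1.07·[0.8545·0.0000 + 0.1455·0.0000] = 0.0000
Node u (S = 161): V_u = 1/1.07·[0.8545·51.0511 + 0.1455·0.0000] = 40.7715
Node d (S = 84): V_d = 1/1.07·[0.8545·0.0000 + 0.1455·0.0000] = 0.0000
Node 0 (S = 140): V_0 = 1/1.07·[0.8545·40.7715 + 0.1455·0.0000] = 32.5618

$32.56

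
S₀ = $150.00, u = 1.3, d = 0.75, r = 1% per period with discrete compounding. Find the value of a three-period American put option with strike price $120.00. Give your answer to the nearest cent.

$12.34

Risk-neutral probability p = (1 + 0.01 − 0.75)/(1.3 − 0.75) = 0.2600/0.5500 = 0.4727
Terminal stock prices: S_uuu = 329.6, S_uud = 190.1, S_udd = 109.7, S_ddd = 63.28
Terminal payoffs (K − S): max(-209.6, 0) = 0, max(-70.13, 0) = 0, max(10.31, 0) = 10.31, max(56.72, 0) = 56.72
Node uu (S = 253.5): continuation = 1/1.01·[0.4727·0.0000 + 0.5273·0.0000] = 0.0000; exercise value = 0.0000 ≤ continuation, so V_uu = 0.0000
Node ud (S = 146.2): continuation = 1/1.01·[0.4727·0.0000 + 0.5273·10.3125] = 5.3837; exercise value = 0.0000 ≤ continuation, so V_ud = 5.3837
Node dd (S = 84.38): continuation = 1/1.01·[0.4727·10.3125 + 0.5273·56.7188] = 34.4369; exercise value = 35.6250 > continuation, so V_dd = 35.6250 (exercise)
Node u (S = 195): continuation = 1/1.01·[0.4727·0.0000 + 0.5273·5.3837] = 2.8106; exercise value = 0.0000 ≤ continuation, so V_u = 2.8106
Node d (S = 112.5): continuation = 1/1.01·[0.4727·5.3837 + 0.5273·35.6250] = 21.1179; exercise value = 7.5000 ≤ continuation, so V_d = 21.1179
Node 0 (S = 150): continuation = 1/1.01·[0.4727·2.8106 + 0.5273·21.1179] = 12.3401; exercise value = 0.0000 ≤ continuation, so V_0 = 12.3401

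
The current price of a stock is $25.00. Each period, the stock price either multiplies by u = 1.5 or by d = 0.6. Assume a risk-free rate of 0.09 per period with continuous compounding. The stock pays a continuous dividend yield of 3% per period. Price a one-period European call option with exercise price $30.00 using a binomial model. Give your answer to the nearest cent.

$3.52

Per-period risk-free factor R = e^0.09 = 1.0942; dividend-adjusted growth = e^(0.09−0.03) = 1.0618.
Risk-neutral probability p = (1.0618 − 0.6)/(1.5 − 0.6) = 0.4618/0.9000 = 0.5132
Terminal stock prices: S_u = 37.5, S_d = 15
Terminal payoffs (S − K): max(7.5, 0) = 7.5, max(-15, 0) = 0
Node 0 (S = 25): V_0 = e^(−0.09)·[0.5132·7.5000 + 0.4868·0.0000] = 3.5174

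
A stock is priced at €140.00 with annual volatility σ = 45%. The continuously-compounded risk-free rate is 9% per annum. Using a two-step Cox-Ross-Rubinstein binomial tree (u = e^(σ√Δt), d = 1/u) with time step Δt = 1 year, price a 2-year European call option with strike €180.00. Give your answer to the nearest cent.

CRR parameters: u = e^(σ√Δt) = e^(0.45·√1) = 1.5683, d = 1/u = 0.6376
Per-period rate: rΔt = 0.09·1 = 0.09, so R = e^0.09 = 1.0942
Risk-neutral probability p = (e^0.09 − 0.6376)/(1.5683 − 0.6376) = 0.4565/0.9307 = 0.4905
Terminal stock prices: S_uu = 344.3, S_ud = 140, S_dd = 56.92
Terminal payoffs (S − K): max(164.3, 0) = 164.3, max(-40, 0) = 0, max(-123.1, 0) = 0
Node u (S = 219.6): V_u = e^(−0.09)·[0.4905·164.3444 + 0.5095·0.0000] = 73.6802
Node d (S = 89.27): V_d = e^(−0.09)·[0.4905·0.0000 + 0.5095·0.0000] = 0.0000
Node 0 (S = 140): V_0 = e^(−0.09)·[0.4905·73.6802 + 0.5095·0.0000] = 33.0329

€33.03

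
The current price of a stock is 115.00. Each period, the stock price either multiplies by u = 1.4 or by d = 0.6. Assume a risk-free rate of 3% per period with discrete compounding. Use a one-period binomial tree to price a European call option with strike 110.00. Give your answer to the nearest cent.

26.61

Risk-neutral probability p = (1 + 0.03 − 0.6)/(1.4 − 0.6) = 0.4300/0.8000 = 0.5375
Terminal stock prices: S_u = 161, S_d = 69
Terminal payoffs (S − K): max(51, 0) = 51, max(-41, 0) = 0
Node 0 (S = 115): V_0 = 1/1.03·[0.5375·51.0000 + 0.4625·0.0000] = 26.6141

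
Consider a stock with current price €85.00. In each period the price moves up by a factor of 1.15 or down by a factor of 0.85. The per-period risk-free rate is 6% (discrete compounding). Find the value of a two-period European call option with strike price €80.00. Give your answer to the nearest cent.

Risk-neutral probability p = (1 + 0.06 − 0.85)/(1.15 − 0.85) = 0.2100/0.3000 = 0.7000
Terminal stock prices: S_uu = 112.4, S_ud = 83.09, S_dd = 61.41
Terminal payoffs (S − K): max(32.41, 0) = 32.41, max(3.087, 0) = 3.087, max(-18.59, 0) = 0
Node u (S = 97.75): V_u = 1/1.06·[0.7000·32.4125 + 0.3000·3.0875] = 22.2783
Node d (S = 72.25): V_d = 1/1.06·[0.7000·3.0875 + 0.3000·0.0000] = 2.0389
Node 0 (S = 85): V_0 = 1/1.06·[0.7000·22.2783 + 0.3000·2.0389] = 15.2891

€15.29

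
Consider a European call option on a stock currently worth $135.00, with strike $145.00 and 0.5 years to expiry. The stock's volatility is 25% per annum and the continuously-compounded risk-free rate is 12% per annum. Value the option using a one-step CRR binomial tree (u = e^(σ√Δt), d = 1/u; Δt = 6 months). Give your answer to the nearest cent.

CRR parameters: u = e^(σ√Δt) = e^(0.25·√0.5) = 1.1934, d = 1/u = 0.8380
Per-period rate: rΔt = 0.12·0.5 = 0.06, so R = e^0.06 = 1.0618
Risk-neutral probability p = (e^0.06 − 0.8380)/(1.1934 − 0.8380) = 0.2239/0.3554 = 0.6299
Terminal stock prices: S_u = 161.1, S_d = 113.1
Terminal payoffs (S − K): max(16.1, 0) = 16.1, max(-31.87, 0) = 0
Node 0 (S = 135): V_0 = e^(−0.06)·[0.6299·16.1042 + 0.3701·0.0000] = 9.5535

$9.55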